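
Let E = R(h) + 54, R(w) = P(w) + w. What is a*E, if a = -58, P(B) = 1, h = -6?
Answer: -2842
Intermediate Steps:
R(w) = 1 + w
E = 49 (E = (1 - 6) + 54 = -5 + 54 = 49)
a*E = -58*49 = -2842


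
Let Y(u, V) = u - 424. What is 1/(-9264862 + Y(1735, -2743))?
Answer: -1/9263551 ≈ -1.0795e-7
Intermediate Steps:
Y(u, V) = -424 + u
1/(-9264862 + Y(1735, -2743)) = 1/(-9264862 + (-424 + 1735)) = 1/(-9264862 + 1311) = 1/(-9263551) = -1/9263551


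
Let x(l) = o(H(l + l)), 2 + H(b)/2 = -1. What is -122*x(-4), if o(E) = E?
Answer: 732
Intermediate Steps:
H(b) = -6 (H(b) = -4 + 2*(-1) = -4 - 2 = -6)
x(l) = -6
-122*x(-4) = -122*(-6) = 732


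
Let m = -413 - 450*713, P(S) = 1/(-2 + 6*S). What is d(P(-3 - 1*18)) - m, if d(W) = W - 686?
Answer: 41033855/128 ≈ 3.2058e+5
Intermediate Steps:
m = -321263 (m = -413 - 320850 = -321263)
d(W) = -686 + W
d(P(-3 - 1*18)) - m = (-686 + 1/(2*(-1 + 3*(-3 - 1*18)))) - 1*(-321263) = (-686 + 1/(2*(-1 + 3*(-3 - 18)))) + 321263 = (-686 + 1/(2*(-1 + 3*(-21)))) + 321263 = (-686 + 1/(2*(-1 - 63))) + 321263 = (-686 + (½)/(-64)) + 321263 = (-686 + (½)*(-1/64)) + 321263 = (-686 - 1/128) + 321263 = -87809/128 + 321263 = 41033855/128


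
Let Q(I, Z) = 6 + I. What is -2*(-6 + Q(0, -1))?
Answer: 0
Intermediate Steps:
-2*(-6 + Q(0, -1)) = -2*(-6 + (6 + 0)) = -2*(-6 + 6) = -2*0 = 0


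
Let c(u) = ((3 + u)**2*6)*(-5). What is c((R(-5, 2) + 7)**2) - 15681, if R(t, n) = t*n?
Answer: -20001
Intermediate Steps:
R(t, n) = n*t
c(u) = -30*(3 + u)**2 (c(u) = (6*(3 + u)**2)*(-5) = -30*(3 + u)**2)
c((R(-5, 2) + 7)**2) - 15681 = -30*(3 + (2*(-5) + 7)**2)**2 - 15681 = -30*(3 + (-10 + 7)**2)**2 - 15681 = -30*(3 + (-3)**2)**2 - 15681 = -30*(3 + 9)**2 - 15681 = -30*12**2 - 15681 = -30*144 - 15681 = -4320 - 15681 = -20001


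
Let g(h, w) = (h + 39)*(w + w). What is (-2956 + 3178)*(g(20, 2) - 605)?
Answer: -81918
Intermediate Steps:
g(h, w) = 2*w*(39 + h) (g(h, w) = (39 + h)*(2*w) = 2*w*(39 + h))
(-2956 + 3178)*(g(20, 2) - 605) = (-2956 + 3178)*(2*2*(39 + 20) - 605) = 222*(2*2*59 - 605) = 222*(236 - 605) = 222*(-369) = -81918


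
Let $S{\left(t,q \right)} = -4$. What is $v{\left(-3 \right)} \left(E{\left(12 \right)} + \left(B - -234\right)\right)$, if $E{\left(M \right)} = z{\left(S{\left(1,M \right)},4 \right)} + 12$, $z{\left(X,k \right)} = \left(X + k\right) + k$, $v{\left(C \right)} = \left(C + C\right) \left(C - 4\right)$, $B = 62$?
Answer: $13104$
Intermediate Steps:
$v{\left(C \right)} = 2 C \left(-4 + C\right)$
$z{\left(X,k \right)} = X + 2 k$
$E{\left(M \right)} = 16$ ($E{\left(M \right)} = \left(-4 + 2 \cdot 4\right) + 12 = \left(-4 + 8\right) + 12 = 4 + 12 = 16$)
$v{\left(-3 \right)} \left(E{\left(12 \right)} + \left(B - -234\right)\right) = 2 \left(-3\right) \left(-4 - 3\right) \left(16 + \left(62 - -234\right)\right) = 2 \left(-3\right) \left(-7\right) \left(16 + \left(62 + 234\right)\right) = 42 \left(16 + 296\right) = 42 \cdot 312 = 13104$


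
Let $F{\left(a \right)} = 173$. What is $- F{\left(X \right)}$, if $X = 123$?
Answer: $-173$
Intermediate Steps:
$- F{\left(X \right)} = \left(-1\right) 173 = -173$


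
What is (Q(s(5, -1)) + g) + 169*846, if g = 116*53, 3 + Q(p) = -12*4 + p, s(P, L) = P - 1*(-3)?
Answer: 149079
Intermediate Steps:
s(P, L) = 3 + P (s(P, L) = P + 3 = 3 + P)
Q(p) = -51 + p (Q(p) = -3 + (-12*4 + p) = -3 + (-48 + p) = -51 + p)
g = 6148
(Q(s(5, -1)) + g) + 169*846 = ((-51 + (3 + 5)) + 6148) + 169*846 = ((-51 + 8) + 6148) + 142974 = (-43 + 6148) + 142974 = 6105 + 142974 = 149079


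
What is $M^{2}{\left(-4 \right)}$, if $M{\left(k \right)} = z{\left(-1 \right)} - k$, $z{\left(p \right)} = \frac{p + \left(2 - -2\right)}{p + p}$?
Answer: $\frac{25}{4} \approx 6.25$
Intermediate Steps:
$z{\left(p \right)} = \frac{4 + p}{2 p}$ ($z{\left(p \right)} = \frac{p + \left(2 + 2\right)}{2 p} = \left(p + 4\right) \frac{1}{2 p} = \left(4 + p\right) \frac{1}{2 p} = \frac{4 + p}{2 p}$)
$M{\left(k \right)} = - \frac{3}{2} - k$ ($M{\left(k \right)} = \frac{4 - 1}{2 \left(-1\right)} - k = \frac{1}{2} \left(-1\right) 3 - k = - \frac{3}{2} - k$)
$M^{2}{\left(-4 \right)} = \left(- \frac{3}{2} - -4\right)^{2} = \left(- \frac{3}{2} + 4\right)^{2} = \left(\frac{5}{2}\right)^{2} = \frac{25}{4}$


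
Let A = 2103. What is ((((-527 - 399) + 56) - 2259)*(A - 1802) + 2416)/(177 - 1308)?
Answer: 939413/1131 ≈ 830.60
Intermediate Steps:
((((-527 - 399) + 56) - 2259)*(A - 1802) + 2416)/(177 - 1308) = ((((-527 - 399) + 56) - 2259)*(2103 - 1802) + 2416)/(177 - 1308) = (((-926 + 56) - 2259)*301 + 2416)/(-1131) = ((-870 - 2259)*301 + 2416)*(-1/1131) = (-3129*301 + 2416)*(-1/1131) = (-941829 + 2416)*(-1/1131) = -939413*(-1/1131) = 939413/1131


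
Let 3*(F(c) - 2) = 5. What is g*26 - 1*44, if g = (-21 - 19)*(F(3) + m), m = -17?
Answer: 41468/3 ≈ 13823.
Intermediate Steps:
F(c) = 11/3 (F(c) = 2 + (⅓)*5 = 2 + 5/3 = 11/3)
g = 1600/3 (g = (-21 - 19)*(11/3 - 17) = -40*(-40/3) = 1600/3 ≈ 533.33)
g*26 - 1*44 = (1600/3)*26 - 1*44 = 41600/3 - 44 = 41468/3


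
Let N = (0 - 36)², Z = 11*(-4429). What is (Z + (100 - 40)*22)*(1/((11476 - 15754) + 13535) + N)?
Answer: -568649263127/9257 ≈ -6.1429e+7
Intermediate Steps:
Z = -48719
N = 1296 (N = (-36)² = 1296)
(Z + (100 - 40)*22)*(1/((11476 - 15754) + 13535) + N) = (-48719 + (100 - 40)*22)*(1/((11476 - 15754) + 13535) + 1296) = (-48719 + 60*22)*(1/(-4278 + 13535) + 1296) = (-48719 + 1320)*(1/9257 + 1296) = -47399*(1/9257 + 1296) = -47399*11997073/9257 = -568649263127/9257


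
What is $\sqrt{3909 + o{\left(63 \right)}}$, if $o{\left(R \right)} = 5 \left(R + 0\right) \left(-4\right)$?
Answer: $\sqrt{2649} \approx 51.468$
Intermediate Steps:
$o{\left(R \right)} = - 20 R$ ($o{\left(R \right)} = 5 R \left(-4\right) = - 20 R$)
$\sqrt{3909 + o{\left(63 \right)}} = \sqrt{3909 - 1260} = \sqrt{2649}$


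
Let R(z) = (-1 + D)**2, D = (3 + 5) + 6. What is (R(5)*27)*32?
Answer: 146016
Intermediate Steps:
D = 14 (D = 8 + 6 = 14)
R(z) = 169 (R(z) = (-1 + 14)**2 = 13**2 = 169)
(R(5)*27)*32 = (169*27)*32 = 4563*32 = 146016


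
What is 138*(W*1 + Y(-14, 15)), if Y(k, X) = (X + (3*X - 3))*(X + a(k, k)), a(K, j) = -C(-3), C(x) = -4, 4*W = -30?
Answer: 148419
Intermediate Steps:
W = -15/2 (W = (1/4)*(-30) = -15/2 ≈ -7.5000)
a(K, j) = 4 (a(K, j) = -1*(-4) = 4)
Y(k, X) = (-3 + 4*X)*(4 + X) (Y(k, X) = (X + (3*X - 3))*(X + 4) = (X + (-3 + 3*X))*(4 + X) = (-3 + 4*X)*(4 + X))
138*(W*1 + Y(-14, 15)) = 138*(-15/2*1 + (-12 + 4*15**2 + 13*15)) = 138*(-15/2 + (-12 + 4*225 + 195)) = 138*(-15/2 + (-12 + 900 + 195)) = 138*(-15/2 + 1083) = 138*(2151/2) = 148419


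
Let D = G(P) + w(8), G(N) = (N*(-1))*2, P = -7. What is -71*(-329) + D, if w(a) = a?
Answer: 23381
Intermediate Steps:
G(N) = -2*N (G(N) = -N*2 = -2*N)
D = 22 (D = -2*(-7) + 8 = 14 + 8 = 22)
-71*(-329) + D = -71*(-329) + 22 = 23359 + 22 = 23381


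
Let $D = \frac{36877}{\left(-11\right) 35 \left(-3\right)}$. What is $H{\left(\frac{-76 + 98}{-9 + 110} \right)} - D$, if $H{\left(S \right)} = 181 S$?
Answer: $\frac{874633}{116655} \approx 7.4976$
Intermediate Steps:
$D = \frac{36877}{1155}$ ($D = \frac{36877}{\left(-385\right) \left(-3\right)} = \frac{36877}{1155} \approx 31.928$)
$H{\left(\frac{-76 + 98}{-9 + 110} \right)} - D = 181 \frac{-76 + 98}{-9 + 110} - \frac{36877}{1155} = 181 \cdot \frac{22}{101} - \frac{36877}{1155} = \frac{3982}{101} - \frac{36877}{1155} = \frac{874633}{116655}$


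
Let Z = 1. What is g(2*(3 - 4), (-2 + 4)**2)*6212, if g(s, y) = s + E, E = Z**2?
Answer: -6212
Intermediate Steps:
E = 1 (E = 1**2 = 1)
g(s, y) = 1 + s (g(s, y) = s + 1 = 1 + s)
g(2*(3 - 4), (-2 + 4)**2)*6212 = (1 + 2*(3 - 4))*6212 = (1 + 2*(-1))*6212 = (1 - 2)*6212 = -1*6212 = -6212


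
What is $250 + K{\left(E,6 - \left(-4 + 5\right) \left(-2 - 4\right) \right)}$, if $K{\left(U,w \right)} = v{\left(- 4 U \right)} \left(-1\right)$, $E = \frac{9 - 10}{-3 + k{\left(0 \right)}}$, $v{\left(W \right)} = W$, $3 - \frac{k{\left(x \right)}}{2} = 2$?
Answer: $254$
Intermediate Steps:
$k{\left(x \right)} = 2$ ($k{\left(x \right)} = 6 - 4 = 2$)
$E = 1$ ($E = \frac{9 - 10}{-3 + 2} = - \frac{1}{-1} = \left(-1\right) \left(-1\right) = 1$)
$K{\left(U,w \right)} = 4 U$ ($K{\left(U,w \right)} = - 4 U \left(-1\right) = 4 U$)
$250 + K{\left(E,6 - \left(-4 + 5\right) \left(-2 - 4\right) \right)} = 250 + 4 \cdot 1 = 250 + 4 = 254$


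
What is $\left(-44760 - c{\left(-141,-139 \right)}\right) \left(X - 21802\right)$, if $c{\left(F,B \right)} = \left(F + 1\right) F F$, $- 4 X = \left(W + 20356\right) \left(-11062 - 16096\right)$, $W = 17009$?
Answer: $694689743100990$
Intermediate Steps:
$X = \frac{507379335}{2}$ ($X = - \frac{\left(17009 + 20356\right) \left(-11062 - 16096\right)}{4} = - \frac{37365 \left(-27158\right)}{4} = \left(- \frac{1}{4}\right) \left(-1014758670\right) = \frac{507379335}{2} \approx 2.5369 \cdot 10^{8}$)
$c{\left(F,B \right)} = F^{2} \left(1 + F\right)$ ($c{\left(F,B \right)} = \left(1 + F\right) F F = F \left(1 + F\right) F = F^{2} \left(1 + F\right)$)
$\left(-44760 - c{\left(-141,-139 \right)}\right) \left(X - 21802\right) = \left(-44760 - \left(-141\right)^{2} \left(1 - 141\right)\right) \left(\frac{507379335}{2} - 21802\right) = \left(-44760 - 19881 \left(-140\right)\right) \frac{507335731}{2} = \left(-44760 - -2783340\right) \frac{507335731}{2} = \left(-44760 + 2783340\right) \frac{507335731}{2} = 2738580 \cdot \frac{507335731}{2} = 694689743100990$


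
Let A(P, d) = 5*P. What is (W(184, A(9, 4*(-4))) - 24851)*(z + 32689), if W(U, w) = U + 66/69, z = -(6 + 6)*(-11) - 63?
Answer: -18584235802/23 ≈ -8.0801e+8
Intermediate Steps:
z = 69 (z = -1*12*(-11) - 63 = -12*(-11) - 63 = 132 - 63 = 69)
W(U, w) = 22/23 + U (W(U, w) = U + 66*(1/69) = U + 22/23 = 22/23 + U)
(W(184, A(9, 4*(-4))) - 24851)*(z + 32689) = ((22/23 + 184) - 24851)*(69 + 32689) = (4254/23 - 24851)*32758 = -567319/23*32758 = -18584235802/23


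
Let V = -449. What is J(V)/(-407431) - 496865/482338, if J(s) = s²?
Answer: -299678026953/196519453678 ≈ -1.5249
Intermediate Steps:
J(V)/(-407431) - 496865/482338 = (-449)²/(-407431) - 496865/482338 = 201601*(-1/407431) - 496865*1/482338 = -201601/407431 - 496865/482338 = -299678026953/196519453678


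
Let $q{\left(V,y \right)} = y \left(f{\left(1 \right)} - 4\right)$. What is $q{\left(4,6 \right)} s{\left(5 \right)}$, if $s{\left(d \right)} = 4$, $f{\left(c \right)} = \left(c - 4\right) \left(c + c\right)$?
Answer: $-240$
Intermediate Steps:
$f{\left(c \right)} = 2 c \left(-4 + c\right)$ ($f{\left(c \right)} = \left(-4 + c\right) 2 c = 2 c \left(-4 + c\right)$)
$q{\left(V,y \right)} = - 10 y$ ($q{\left(V,y \right)} = y \left(2 \cdot 1 \left(-4 + 1\right) - 4\right) = y \left(2 \cdot 1 \left(-3\right) - 4\right) = y \left(-6 - 4\right) = y \left(-10\right) = - 10 y$)
$q{\left(4,6 \right)} s{\left(5 \right)} = \left(-10\right) 6 \cdot 4 = \left(-60\right) 4 = -240$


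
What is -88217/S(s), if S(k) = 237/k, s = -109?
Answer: 9615653/237 ≈ 40572.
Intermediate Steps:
-88217/S(s) = -88217/(237/(-109)) = -88217/(237*(-1/109)) = -88217/(-237/109) = -88217*(-109/237) = 9615653/237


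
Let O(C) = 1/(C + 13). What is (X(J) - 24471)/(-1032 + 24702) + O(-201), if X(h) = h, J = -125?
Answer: -2323859/2224980 ≈ -1.0444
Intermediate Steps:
O(C) = 1/(13 + C)
(X(J) - 24471)/(-1032 + 24702) + O(-201) = (-125 - 24471)/(-1032 + 24702) + 1/(13 - 201) = -24596/23670 + 1/(-188) = -24596*1/23670 - 1/188 = -12298/11835 - 1/188 = -2323859/2224980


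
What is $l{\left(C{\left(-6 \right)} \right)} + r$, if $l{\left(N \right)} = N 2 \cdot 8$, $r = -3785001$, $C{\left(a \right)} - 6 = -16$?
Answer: $-3785161$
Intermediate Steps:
$C{\left(a \right)} = -10$ ($C{\left(a \right)} = 6 - 16 = -10$)
$l{\left(N \right)} = 16 N$ ($l{\left(N \right)} = 2 N 8 = 16 N$)
$l{\left(C{\left(-6 \right)} \right)} + r = 16 \left(-10\right) - 3785001 = -160 - 3785001 = -3785161$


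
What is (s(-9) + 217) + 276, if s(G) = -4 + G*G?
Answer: 570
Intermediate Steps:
s(G) = -4 + G²
(s(-9) + 217) + 276 = ((-4 + (-9)²) + 217) + 276 = ((-4 + 81) + 217) + 276 = (77 + 217) + 276 = 294 + 276 = 570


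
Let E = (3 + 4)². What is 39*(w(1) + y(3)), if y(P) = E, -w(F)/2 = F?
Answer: 1833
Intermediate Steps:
w(F) = -2*F
E = 49 (E = 7² = 49)
y(P) = 49
39*(w(1) + y(3)) = 39*(-2*1 + 49) = 39*(-2 + 49) = 39*47 = 1833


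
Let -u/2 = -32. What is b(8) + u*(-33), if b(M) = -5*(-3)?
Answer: -2097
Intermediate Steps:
u = 64 (u = -2*(-32) = 64)
b(M) = 15
b(8) + u*(-33) = 15 + 64*(-33) = 15 - 2112 = -2097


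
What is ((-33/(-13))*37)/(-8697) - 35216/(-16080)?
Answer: 82540052/37875435 ≈ 2.1792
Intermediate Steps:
((-33/(-13))*37)/(-8697) - 35216/(-16080) = (-1/13*(-33)*37)*(-1/8697) - 35216*(-1/16080) = ((33/13)*37)*(-1/8697) + 2201/1005 = (1221/13)*(-1/8697) + 2201/1005 = -407/37687 + 2201/1005 = 82540052/37875435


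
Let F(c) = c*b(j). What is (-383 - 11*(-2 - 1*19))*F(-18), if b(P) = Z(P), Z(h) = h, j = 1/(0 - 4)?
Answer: -684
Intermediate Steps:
j = -¼ (j = 1/(-4) = -¼ ≈ -0.25000)
b(P) = P
F(c) = -c/4 (F(c) = c*(-¼) = -c/4)
(-383 - 11*(-2 - 1*19))*F(-18) = (-383 - 11*(-2 - 1*19))*(-¼*(-18)) = (-383 - 11*(-2 - 19))*(9/2) = (-383 - 11*(-21))*(9/2) = (-383 + 231)*(9/2) = -152*9/2 = -684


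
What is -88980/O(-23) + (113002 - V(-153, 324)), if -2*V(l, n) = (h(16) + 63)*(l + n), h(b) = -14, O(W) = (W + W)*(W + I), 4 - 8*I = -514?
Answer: 900621023/7682 ≈ 1.1724e+5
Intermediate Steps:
I = 259/4 (I = ½ - ⅛*(-514) = ½ + 257/4 = 259/4 ≈ 64.750)
O(W) = 2*W*(259/4 + W) (O(W) = (W + W)*(W + 259/4) = (2*W)*(259/4 + W) = 2*W*(259/4 + W))
V(l, n) = -49*l/2 - 49*n/2 (V(l, n) = -(-14 + 63)*(l + n)/2 = -49*(l + n)/2 = -(49*l + 49*n)/2 = -49*l/2 - 49*n/2)
-88980/O(-23) + (113002 - V(-153, 324)) = -88980*(-2/(23*(259 + 4*(-23)))) + (113002 - (-49/2*(-153) - 49/2*324)) = -88980*(-2/(23*(259 - 92))) + (113002 - (7497/2 - 7938)) = -88980/((½)*(-23)*167) + (113002 - 1*(-8379/2)) = -88980/(-3841/2) + (113002 + 8379/2) = -88980*(-2/3841) + 234383/2 = 177960/3841 + 234383/2 = 900621023/7682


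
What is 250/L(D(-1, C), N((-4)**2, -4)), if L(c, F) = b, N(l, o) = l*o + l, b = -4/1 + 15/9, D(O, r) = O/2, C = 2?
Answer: -750/7 ≈ -107.14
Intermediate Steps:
D(O, r) = O/2 (D(O, r) = O*(1/2) = O/2)
b = -7/3 (b = -4*1 + 15*(1/9) = -4 + 5/3 = -7/3 ≈ -2.3333)
N(l, o) = l + l*o
L(c, F) = -7/3
250/L(D(-1, C), N((-4)**2, -4)) = 250/(-7/3) = 250*(-3/7) = -750/7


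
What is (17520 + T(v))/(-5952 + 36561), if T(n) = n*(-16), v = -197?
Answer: 1088/1611 ≈ 0.67536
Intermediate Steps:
T(n) = -16*n
(17520 + T(v))/(-5952 + 36561) = (17520 - 16*(-197))/(-5952 + 36561) = (17520 + 3152)/30609 = 20672*(1/30609) = 1088/1611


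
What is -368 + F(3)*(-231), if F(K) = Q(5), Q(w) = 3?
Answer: -1061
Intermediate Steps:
F(K) = 3
-368 + F(3)*(-231) = -368 + 3*(-231) = -368 - 693 = -1061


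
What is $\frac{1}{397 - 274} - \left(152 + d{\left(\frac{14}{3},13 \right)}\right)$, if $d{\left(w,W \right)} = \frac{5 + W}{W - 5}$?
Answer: $- \frac{75887}{492} \approx -154.24$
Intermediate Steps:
$d{\left(w,W \right)} = \frac{5 + W}{-5 + W}$
$\frac{1}{397 - 274} - \left(152 + d{\left(\frac{14}{3},13 \right)}\right) = \frac{1}{397 - 274} - \left(152 + \frac{5 + 13}{-5 + 13}\right) = \frac{1}{123} - \left(152 + \frac{1}{8} \cdot 18\right) = \frac{1}{123} - \frac{617}{4} = - \frac{75887}{492}$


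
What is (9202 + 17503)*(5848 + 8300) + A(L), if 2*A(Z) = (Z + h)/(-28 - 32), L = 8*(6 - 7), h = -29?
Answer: 45338680837/120 ≈ 3.7782e+8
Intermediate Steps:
L = -8 (L = 8*(-1) = -8)
A(Z) = 29/120 - Z/120 (A(Z) = ((Z - 29)/(-28 - 32))/2 = ((-29 + Z)/(-60))/2 = ((-29 + Z)*(-1/60))/2 = (29/60 - Z/60)/2 = 29/120 - Z/120)
(9202 + 17503)*(5848 + 8300) + A(L) = (9202 + 17503)*(5848 + 8300) + (29/120 - 1/120*(-8)) = 26705*14148 + (29/120 + 1/15) = 377822340 + 37/120 = 45338680837/120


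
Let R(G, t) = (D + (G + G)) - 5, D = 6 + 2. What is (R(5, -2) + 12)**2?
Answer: 625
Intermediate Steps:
D = 8
R(G, t) = 3 + 2*G (R(G, t) = (8 + (G + G)) - 5 = (8 + 2*G) - 5 = 3 + 2*G)
(R(5, -2) + 12)**2 = ((3 + 2*5) + 12)**2 = ((3 + 10) + 12)**2 = (13 + 12)**2 = 25**2 = 625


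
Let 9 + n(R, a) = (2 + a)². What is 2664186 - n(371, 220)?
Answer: 2614911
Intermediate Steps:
n(R, a) = -9 + (2 + a)²
2664186 - n(371, 220) = 2664186 - (-9 + (2 + 220)²) = 2664186 - (-9 + 222²) = 2664186 - (-9 + 49284) = 2664186 - 1*49275 = 2664186 - 49275 = 2614911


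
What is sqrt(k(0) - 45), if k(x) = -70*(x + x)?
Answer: 3*I*sqrt(5) ≈ 6.7082*I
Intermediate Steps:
k(x) = -140*x
sqrt(k(0) - 45) = sqrt(-140*0 - 45) = sqrt(0 - 45) = sqrt(-45) = 3*I*sqrt(5)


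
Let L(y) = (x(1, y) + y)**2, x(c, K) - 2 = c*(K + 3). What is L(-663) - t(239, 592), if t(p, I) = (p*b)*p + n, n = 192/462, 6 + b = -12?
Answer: 213537831/77 ≈ 2.7732e+6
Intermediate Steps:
b = -18 (b = -6 - 12 = -18)
x(c, K) = 2 + c*(3 + K) (x(c, K) = 2 + c*(K + 3) = 2 + c*(3 + K))
n = 32/77 (n = 192*(1/462) = 32/77 ≈ 0.41558)
t(p, I) = 32/77 - 18*p**2 (t(p, I) = (p*(-18))*p + 32/77 = (-18*p)*p + 32/77 = -18*p**2 + 32/77 = 32/77 - 18*p**2)
L(y) = (5 + 2*y)**2 (L(y) = ((2 + 3*1 + y*1) + y)**2 = ((2 + 3 + y) + y)**2 = ((5 + y) + y)**2 = (5 + 2*y)**2)
L(-663) - t(239, 592) = (5 + 2*(-663))**2 - (32/77 - 18*239**2) = (5 - 1326)**2 - (32/77 - 18*57121) = (-1321)**2 - (32/77 - 1028178) = 1745041 - 1*(-79169674/77) = 1745041 + 79169674/77 = 213537831/77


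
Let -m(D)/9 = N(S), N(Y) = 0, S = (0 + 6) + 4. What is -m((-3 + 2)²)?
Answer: 0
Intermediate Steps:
S = 10 (S = 6 + 4 = 10)
m(D) = 0 (m(D) = -9*0 = 0)
-m((-3 + 2)²) = -1*0 = 0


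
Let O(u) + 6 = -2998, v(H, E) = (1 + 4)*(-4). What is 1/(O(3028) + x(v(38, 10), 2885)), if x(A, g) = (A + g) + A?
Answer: -1/159 ≈ -0.0062893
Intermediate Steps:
v(H, E) = -20 (v(H, E) = 5*(-4) = -20)
O(u) = -3004 (O(u) = -6 - 2998 = -3004)
x(A, g) = g + 2*A
1/(O(3028) + x(v(38, 10), 2885)) = 1/(-3004 + (2885 + 2*(-20))) = 1/(-3004 + (2885 - 40)) = 1/(-3004 + 2845) = 1/(-159) = -1/159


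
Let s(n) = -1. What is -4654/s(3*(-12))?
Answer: 4654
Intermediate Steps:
-4654/s(3*(-12)) = -4654/(-1) = -4654*(-1) = 4654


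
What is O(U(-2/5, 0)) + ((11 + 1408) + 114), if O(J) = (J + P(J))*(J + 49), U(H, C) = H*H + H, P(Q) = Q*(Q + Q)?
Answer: 23858043/15625 ≈ 1526.9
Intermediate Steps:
P(Q) = 2*Q**2 (P(Q) = Q*(2*Q) = 2*Q**2)
U(H, C) = H + H**2 (U(H, C) = H**2 + H = H + H**2)
O(J) = (49 + J)*(J + 2*J**2) (O(J) = (J + 2*J**2)*(J + 49) = (J + 2*J**2)*(49 + J) = (49 + J)*(J + 2*J**2))
O(U(-2/5, 0)) + ((11 + 1408) + 114) = ((-2/5)*(1 - 2/5))*(49 + 2*((-2/5)*(1 - 2/5))**2 + 99*((-2/5)*(1 - 2/5))) + ((11 + 1408) + 114) = ((-2*1/5)*(1 - 2*1/5))*(49 + 2*((-2*1/5)*(1 - 2*1/5))**2 + 99*((-2*1/5)*(1 - 2*1/5))) + (1419 + 114) = (-2*(1 - 2/5)/5)*(49 + 2*(-2*(1 - 2/5)/5)**2 + 99*(-2*(1 - 2/5)/5)) + 1533 = (-2/5*3/5)*(49 + 2*(-2/5*3/5)**2 + 99*(-2/5*3/5)) + 1533 = -6*(49 + 2*(-6/25)**2 + 99*(-6/25))/25 + 1533 = -6*(49 + 2*(36/625) - 594/25)/25 + 1533 = -6*(49 + 72/625 - 594/25)/25 + 1533 = -6/25*15847/625 + 1533 = -95082/15625 + 1533 = 23858043/15625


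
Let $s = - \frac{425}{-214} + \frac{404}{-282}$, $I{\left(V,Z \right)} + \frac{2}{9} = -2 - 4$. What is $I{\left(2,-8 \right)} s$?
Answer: $- \frac{467516}{135783} \approx -3.4431$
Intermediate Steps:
$I{\left(V,Z \right)} = - \frac{56}{9}$ ($I{\left(V,Z \right)} = - \frac{2}{9} - 6 = - \frac{56}{9}$)
$s = \frac{16697}{30174}$ ($s = \left(-425\right) \left(- \frac{1}{214}\right) + 404 \left(- \frac{1}{282}\right) = \frac{425}{214} - \frac{202}{141} = \frac{16697}{30174} \approx 0.55336$)
$I{\left(2,-8 \right)} s = \left(- \frac{56}{9}\right) \frac{16697}{30174} = - \frac{467516}{135783}$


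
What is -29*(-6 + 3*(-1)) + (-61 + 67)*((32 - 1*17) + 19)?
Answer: 465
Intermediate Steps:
-29*(-6 + 3*(-1)) + (-61 + 67)*((32 - 1*17) + 19) = -29*(-6 - 3) + 6*((32 - 17) + 19) = -29*(-9) + 6*(15 + 19) = 261 + 6*34 = 261 + 204 = 465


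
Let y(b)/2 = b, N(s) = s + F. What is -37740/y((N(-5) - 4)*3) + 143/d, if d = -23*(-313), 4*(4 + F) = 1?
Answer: 10654949/21597 ≈ 493.35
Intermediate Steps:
F = -15/4 (F = -4 + (¼)*1 = -4 + ¼ = -15/4 ≈ -3.7500)
d = 7199
N(s) = -15/4 + s (N(s) = s - 15/4 = -15/4 + s)
y(b) = 2*b
-37740/y((N(-5) - 4)*3) + 143/d = -37740*1/(6*((-15/4 - 5) - 4)) + 143/7199 = -37740*1/(6*(-35/4 - 4)) + 143*(1/7199) = -37740/(2*(-51/4*3)) + 143/7199 = -37740/(2*(-153/4)) + 143/7199 = -37740/(-153/2) + 143/7199 = -37740*(-2/153) + 143/7199 = 1480/3 + 143/7199 = 10654949/21597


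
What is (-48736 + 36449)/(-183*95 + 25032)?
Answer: -12287/7647 ≈ -1.6068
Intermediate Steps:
(-48736 + 36449)/(-183*95 + 25032) = -12287/(-17385 + 25032) = -12287/7647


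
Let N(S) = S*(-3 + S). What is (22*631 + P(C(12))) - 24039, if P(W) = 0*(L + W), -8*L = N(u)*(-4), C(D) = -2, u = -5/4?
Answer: -10157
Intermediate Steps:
u = -5/4 (u = -5*¼ = -5/4 ≈ -1.2500)
L = 85/32 (L = -(-5*(-3 - 5/4)/4)*(-4)/8 = -(-5/4*(-17/4))*(-4)/8 = -85*(-4)/128 = -⅛*(-85/4) = 85/32 ≈ 2.6563)
P(W) = 0 (P(W) = 0*(85/32 + W) = 0)
(22*631 + P(C(12))) - 24039 = (22*631 + 0) - 24039 = (13882 + 0) - 24039 = 13882 - 24039 = -10157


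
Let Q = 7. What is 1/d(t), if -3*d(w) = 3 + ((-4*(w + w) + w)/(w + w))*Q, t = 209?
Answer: 6/43 ≈ 0.13953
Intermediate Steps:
d(w) = 43/6 (d(w) = -(3 + ((-4*(w + w) + w)/(w + w))*7)/3 = -(3 + ((-8*w + w)/((2*w)))*7)/3 = -(3 + ((-8*w + w)*(1/(2*w)))*7)/3 = -(3 + ((-7*w)*(1/(2*w)))*7)/3 = -(3 - 7/2*7)/3 = -(3 - 49/2)/3 = -⅓*(-43/2) = 43/6)
1/d(t) = 1/(43/6) = 6/43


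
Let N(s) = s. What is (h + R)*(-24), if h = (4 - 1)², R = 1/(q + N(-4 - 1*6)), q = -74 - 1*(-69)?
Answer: -1072/5 ≈ -214.40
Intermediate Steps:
q = -5 (q = -74 + 69 = -5)
R = -1/15 (R = 1/(-5 + (-4 - 1*6)) = 1/(-5 + (-4 - 6)) = 1/(-5 - 10) = 1/(-15) = -1/15 ≈ -0.066667)
h = 9 (h = 3² = 9)
(h + R)*(-24) = (9 - 1/15)*(-24) = (134/15)*(-24) = -1072/5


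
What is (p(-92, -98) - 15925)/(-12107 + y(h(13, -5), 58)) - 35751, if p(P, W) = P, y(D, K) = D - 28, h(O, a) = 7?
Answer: -433572111/12128 ≈ -35750.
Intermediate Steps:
y(D, K) = -28 + D
(p(-92, -98) - 15925)/(-12107 + y(h(13, -5), 58)) - 35751 = (-92 - 15925)/(-12107 + (-28 + 7)) - 35751 = -16017/(-12107 - 21) - 35751 = -16017/(-12128) - 35751 = -16017*(-1/12128) - 35751 = 16017/12128 - 35751 = -433572111/12128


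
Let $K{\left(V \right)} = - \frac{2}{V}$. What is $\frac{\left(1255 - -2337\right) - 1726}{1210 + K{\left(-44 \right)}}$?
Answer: $\frac{41052}{26621} \approx 1.5421$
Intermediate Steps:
$\frac{\left(1255 - -2337\right) - 1726}{1210 + K{\left(-44 \right)}} = \frac{\left(1255 - -2337\right) - 1726}{1210 - \frac{2}{-44}} = \frac{\left(1255 + 2337\right) - 1726}{1210 - - \frac{1}{22}} = \frac{3592 - 1726}{1210 + \frac{1}{22}} = \frac{1866}{\frac{26621}{22}} = 1866 \cdot \frac{22}{26621} = \frac{41052}{26621}$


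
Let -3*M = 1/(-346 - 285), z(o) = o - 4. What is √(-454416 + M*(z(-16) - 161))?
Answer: I*√1628376903417/1893 ≈ 674.1*I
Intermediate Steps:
z(o) = -4 + o
M = 1/1893 (M = -1/(3*(-346 - 285)) = -⅓/(-631) = -⅓*(-1/631) = 1/1893 ≈ 0.00052826)
√(-454416 + M*(z(-16) - 161)) = √(-454416 + ((-4 - 16) - 161)/1893) = √(-454416 + (-20 - 161)/1893) = √(-454416 + (1/1893)*(-181)) = √(-454416 - 181/1893) = √(-860209669/1893) = I*√1628376903417/1893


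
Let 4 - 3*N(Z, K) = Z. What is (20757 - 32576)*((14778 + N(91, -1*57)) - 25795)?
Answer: 130552674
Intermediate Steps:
N(Z, K) = 4/3 - Z/3
(20757 - 32576)*((14778 + N(91, -1*57)) - 25795) = (20757 - 32576)*((14778 + (4/3 - ⅓*91)) - 25795) = -11819*((14778 + (4/3 - 91/3)) - 25795) = -11819*((14778 - 29) - 25795) = -11819*(14749 - 25795) = -11819*(-11046) = 130552674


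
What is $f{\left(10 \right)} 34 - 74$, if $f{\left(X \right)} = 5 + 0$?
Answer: $96$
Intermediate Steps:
$f{\left(X \right)} = 5$
$f{\left(10 \right)} 34 - 74 = 5 \cdot 34 - 74 = 170 - 74 = 96$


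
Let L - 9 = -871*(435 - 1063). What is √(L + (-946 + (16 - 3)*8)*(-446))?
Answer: √922529 ≈ 960.48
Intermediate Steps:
L = 546997 (L = 9 - 871*(435 - 1063) = 9 - 871*(-628) = 9 + 546988 = 546997)
√(L + (-946 + (16 - 3)*8)*(-446)) = √(546997 + (-946 + (16 - 3)*8)*(-446)) = √(546997 + (-946 + 13*8)*(-446)) = √(546997 + (-946 + 104)*(-446)) = √(546997 - 842*(-446)) = √(546997 + 375532) = √922529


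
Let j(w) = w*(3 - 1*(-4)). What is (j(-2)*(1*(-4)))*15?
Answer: 840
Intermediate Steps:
j(w) = 7*w (j(w) = w*(3 + 4) = w*7 = 7*w)
(j(-2)*(1*(-4)))*15 = ((7*(-2))*(1*(-4)))*15 = -14*(-4)*15 = 56*15 = 840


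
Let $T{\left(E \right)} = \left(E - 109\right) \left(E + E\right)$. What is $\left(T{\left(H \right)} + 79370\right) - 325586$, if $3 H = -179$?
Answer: $- \frac{2034796}{9} \approx -2.2609 \cdot 10^{5}$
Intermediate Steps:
$H = - \frac{179}{3}$ ($H = \frac{1}{3} \left(-179\right) = - \frac{179}{3} \approx -59.667$)
$T{\left(E \right)} = 2 E \left(-109 + E\right)$ ($T{\left(E \right)} = \left(-109 + E\right) 2 E = 2 E \left(-109 + E\right)$)
$\left(T{\left(H \right)} + 79370\right) - 325586 = \left(2 \left(- \frac{179}{3}\right) \left(-109 - \frac{179}{3}\right) + 79370\right) - 325586 = \left(2 \left(- \frac{179}{3}\right) \left(- \frac{506}{3}\right) + 79370\right) - 325586 = \left(\frac{181148}{9} + 79370\right) - 325586 = \frac{895478}{9} - 325586 = - \frac{2034796}{9}$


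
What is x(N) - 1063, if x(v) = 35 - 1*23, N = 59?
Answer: -1051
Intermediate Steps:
x(v) = 12 (x(v) = 35 - 23 = 12)
x(N) - 1063 = 12 - 1063 = -1051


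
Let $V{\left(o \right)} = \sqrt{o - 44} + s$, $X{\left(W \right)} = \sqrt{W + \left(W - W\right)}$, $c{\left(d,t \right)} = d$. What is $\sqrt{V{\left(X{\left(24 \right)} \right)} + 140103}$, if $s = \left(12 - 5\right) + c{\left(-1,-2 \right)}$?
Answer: $\sqrt{140109 + i \sqrt{2} \sqrt{22 - \sqrt{6}}} \approx 374.31 + 0.0084 i$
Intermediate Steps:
$s = 6$ ($s = \left(12 - 5\right) - 1 = 7 - 1 = 6$)
$X{\left(W \right)} = \sqrt{W}$ ($X{\left(W \right)} = \sqrt{W + 0} = \sqrt{W}$)
$V{\left(o \right)} = 6 + \sqrt{-44 + o}$ ($V{\left(o \right)} = \sqrt{o - 44} + 6 = \sqrt{-44 + o} + 6 = 6 + \sqrt{-44 + o}$)
$\sqrt{V{\left(X{\left(24 \right)} \right)} + 140103} = \sqrt{\left(6 + \sqrt{-44 + \sqrt{24}}\right) + 140103} = \sqrt{\left(6 + \sqrt{-44 + 2 \sqrt{6}}\right) + 140103} = \sqrt{140109 + \sqrt{-44 + 2 \sqrt{6}}}$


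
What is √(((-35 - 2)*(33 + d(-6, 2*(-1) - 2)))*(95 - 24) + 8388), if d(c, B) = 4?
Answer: I*√88811 ≈ 298.01*I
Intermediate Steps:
√(((-35 - 2)*(33 + d(-6, 2*(-1) - 2)))*(95 - 24) + 8388) = √(((-35 - 2)*(33 + 4))*(95 - 24) + 8388) = √(-37*37*71 + 8388) = √(-1369*71 + 8388) = √(-97199 + 8388) = √(-88811) = I*√88811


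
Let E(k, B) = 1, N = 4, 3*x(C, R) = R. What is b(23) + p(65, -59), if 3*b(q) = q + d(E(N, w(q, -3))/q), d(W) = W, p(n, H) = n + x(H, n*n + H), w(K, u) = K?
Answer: 33611/23 ≈ 1461.3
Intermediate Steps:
x(C, R) = R/3
p(n, H) = n + H/3 + n**2/3 (p(n, H) = n + (n*n + H)/3 = n + (n**2 + H)/3 = n + (H + n**2)/3 = n + (H/3 + n**2/3) = n + H/3 + n**2/3)
b(q) = q/3 + 1/(3*q) (b(q) = (q + 1/q)/3 = q/3 + 1/(3*q))
b(23) + p(65, -59) = (1/3)*(1 + 23**2)/23 + (65 + (1/3)*(-59) + (1/3)*65**2) = (1/3)*(1/23)*(1 + 529) + (65 - 59/3 + (1/3)*4225) = (1/3)*(1/23)*530 + (65 - 59/3 + 4225/3) = 530/69 + 4361/3 = 33611/23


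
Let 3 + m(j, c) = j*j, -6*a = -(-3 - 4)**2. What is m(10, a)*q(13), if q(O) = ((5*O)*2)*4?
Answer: 50440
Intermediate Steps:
a = 49/6 (a = -(-1)*(-3 - 4)**2/6 = -(-1)*(-7)**2/6 = -(-1)*49/6 = -1/6*(-49) = 49/6 ≈ 8.1667)
q(O) = 40*O (q(O) = (10*O)*4 = 40*O)
m(j, c) = -3 + j**2 (m(j, c) = -3 + j*j = -3 + j**2)
m(10, a)*q(13) = (-3 + 10**2)*(40*13) = (-3 + 100)*520 = 97*520 = 50440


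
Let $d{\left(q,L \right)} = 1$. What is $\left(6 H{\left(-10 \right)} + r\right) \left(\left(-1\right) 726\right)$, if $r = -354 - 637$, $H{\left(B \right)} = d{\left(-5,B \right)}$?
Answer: $715110$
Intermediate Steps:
$H{\left(B \right)} = 1$
$r = -991$
$\left(6 H{\left(-10 \right)} + r\right) \left(\left(-1\right) 726\right) = \left(6 \cdot 1 - 991\right) \left(\left(-1\right) 726\right) = \left(6 - 991\right) \left(-726\right) = \left(-985\right) \left(-726\right) = 715110$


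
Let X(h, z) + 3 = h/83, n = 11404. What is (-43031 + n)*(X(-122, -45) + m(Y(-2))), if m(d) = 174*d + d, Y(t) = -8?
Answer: 3686791017/83 ≈ 4.4419e+7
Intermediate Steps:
m(d) = 175*d
X(h, z) = -3 + h/83
(-43031 + n)*(X(-122, -45) + m(Y(-2))) = (-43031 + 11404)*((-3 + (1/83)*(-122)) + 175*(-8)) = -31627*((-3 - 122/83) - 1400) = -31627*(-371/83 - 1400) = -31627*(-116571/83) = 3686791017/83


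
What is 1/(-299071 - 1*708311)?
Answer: -1/1007382 ≈ -9.9267e-7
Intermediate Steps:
1/(-299071 - 1*708311) = 1/(-299071 - 708311) = 1/(-1007382) = -1/1007382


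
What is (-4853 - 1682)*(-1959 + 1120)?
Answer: 5482865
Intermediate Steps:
(-4853 - 1682)*(-1959 + 1120) = -6535*(-839) = 5482865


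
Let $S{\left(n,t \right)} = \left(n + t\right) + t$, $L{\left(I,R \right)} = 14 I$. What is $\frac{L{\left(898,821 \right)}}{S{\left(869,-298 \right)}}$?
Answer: $\frac{1796}{39} \approx 46.051$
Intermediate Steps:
$S{\left(n,t \right)} = n + 2 t$
$\frac{L{\left(898,821 \right)}}{S{\left(869,-298 \right)}} = \frac{14 \cdot 898}{869 + 2 \left(-298\right)} = \frac{12572}{869 - 596} = \frac{12572}{273} = 12572 \cdot \frac{1}{273} = \frac{1796}{39}$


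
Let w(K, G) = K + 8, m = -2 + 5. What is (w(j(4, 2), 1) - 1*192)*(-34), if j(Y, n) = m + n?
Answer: 6086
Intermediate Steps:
m = 3
j(Y, n) = 3 + n
w(K, G) = 8 + K
(w(j(4, 2), 1) - 1*192)*(-34) = ((8 + (3 + 2)) - 1*192)*(-34) = ((8 + 5) - 192)*(-34) = (13 - 192)*(-34) = -179*(-34) = 6086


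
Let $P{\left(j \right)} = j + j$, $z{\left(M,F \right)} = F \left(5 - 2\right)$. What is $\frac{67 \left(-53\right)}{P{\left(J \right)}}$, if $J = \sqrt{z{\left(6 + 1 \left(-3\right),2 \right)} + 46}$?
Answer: $- \frac{3551 \sqrt{13}}{52} \approx -246.22$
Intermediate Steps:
$z{\left(M,F \right)} = 3 F$ ($z{\left(M,F \right)} = F 3 = 3 F$)
$J = 2 \sqrt{13}$ ($J = \sqrt{3 \cdot 2 + 46} = \sqrt{6 + 46} = \sqrt{52} = 2 \sqrt{13} \approx 7.2111$)
$P{\left(j \right)} = 2 j$
$\frac{67 \left(-53\right)}{P{\left(J \right)}} = \frac{67 \left(-53\right)}{2 \cdot 2 \sqrt{13}} = - \frac{3551}{4 \sqrt{13}} = - 3551 \frac{\sqrt{13}}{52} = - \frac{3551 \sqrt{13}}{52}$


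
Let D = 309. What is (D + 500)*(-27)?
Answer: -21843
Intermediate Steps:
(D + 500)*(-27) = (309 + 500)*(-27) = 809*(-27) = -21843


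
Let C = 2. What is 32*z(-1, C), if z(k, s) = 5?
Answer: 160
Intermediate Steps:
32*z(-1, C) = 32*5 = 160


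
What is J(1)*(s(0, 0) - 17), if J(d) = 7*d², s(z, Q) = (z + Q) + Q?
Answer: -119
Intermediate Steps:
s(z, Q) = z + 2*Q (s(z, Q) = (Q + z) + Q = z + 2*Q)
J(1)*(s(0, 0) - 17) = (7*1²)*((0 + 2*0) - 17) = (7*1)*((0 + 0) - 17) = 7*(0 - 17) = 7*(-17) = -119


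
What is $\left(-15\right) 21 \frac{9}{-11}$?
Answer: $\frac{2835}{11} \approx 257.73$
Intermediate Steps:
$\left(-15\right) 21 \frac{9}{-11} = - 315 \cdot 9 \left(- \frac{1}{11}\right) = \left(-315\right) \left(- \frac{9}{11}\right) = \frac{2835}{11}$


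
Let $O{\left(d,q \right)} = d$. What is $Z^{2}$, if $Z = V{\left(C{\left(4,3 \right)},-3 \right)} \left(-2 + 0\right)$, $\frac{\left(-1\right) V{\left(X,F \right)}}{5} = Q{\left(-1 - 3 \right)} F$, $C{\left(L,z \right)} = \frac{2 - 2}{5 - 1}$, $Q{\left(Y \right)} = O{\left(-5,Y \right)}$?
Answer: $22500$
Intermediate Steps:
$Q{\left(Y \right)} = -5$
$C{\left(L,z \right)} = 0$ ($C{\left(L,z \right)} = \frac{0}{4} = 0 \cdot \frac{1}{4} = 0$)
$V{\left(X,F \right)} = 25 F$ ($V{\left(X,F \right)} = - 5 \left(- 5 F\right) = 25 F$)
$Z = 150$ ($Z = 25 \left(-3\right) \left(-2 + 0\right) = \left(-75\right) \left(-2\right) = 150$)
$Z^{2} = 150^{2} = 22500$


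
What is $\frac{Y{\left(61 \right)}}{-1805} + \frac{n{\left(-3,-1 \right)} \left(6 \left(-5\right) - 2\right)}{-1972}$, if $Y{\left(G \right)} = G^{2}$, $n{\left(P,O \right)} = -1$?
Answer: $- \frac{1848893}{889865} \approx -2.0777$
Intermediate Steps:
$\frac{Y{\left(61 \right)}}{-1805} + \frac{n{\left(-3,-1 \right)} \left(6 \left(-5\right) - 2\right)}{-1972} = \frac{61^{2}}{-1805} + \frac{\left(-1\right) \left(6 \left(-5\right) - 2\right)}{-1972} = 3721 \left(- \frac{1}{1805}\right) + - (-30 - 2) \left(- \frac{1}{1972}\right) = - \frac{3721}{1805} + \left(-1\right) \left(-32\right) \left(- \frac{1}{1972}\right) = - \frac{3721}{1805} + 32 \left(- \frac{1}{1972}\right) = - \frac{3721}{1805} - \frac{8}{493} = - \frac{1848893}{889865}$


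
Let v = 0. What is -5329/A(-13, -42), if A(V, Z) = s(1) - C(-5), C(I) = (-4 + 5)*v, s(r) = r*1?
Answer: -5329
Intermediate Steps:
s(r) = r
C(I) = 0 (C(I) = (-4 + 5)*0 = 1*0 = 0)
A(V, Z) = 1 (A(V, Z) = 1 - 1*0 = 1 + 0 = 1)
-5329/A(-13, -42) = -5329/1 = -5329*1 = -5329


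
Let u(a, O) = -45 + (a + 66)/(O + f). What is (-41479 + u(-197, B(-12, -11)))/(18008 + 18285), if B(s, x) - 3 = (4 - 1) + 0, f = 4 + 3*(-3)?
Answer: -41655/36293 ≈ -1.1477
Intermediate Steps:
f = -5 (f = 4 - 9 = -5)
B(s, x) = 6 (B(s, x) = 3 + ((4 - 1) + 0) = 3 + (3 + 0) = 3 + 3 = 6)
u(a, O) = -45 + (66 + a)/(-5 + O) (u(a, O) = -45 + (a + 66)/(O - 5) = -45 + (66 + a)/(-5 + O))
(-41479 + u(-197, B(-12, -11)))/(18008 + 18285) = (-41479 + (291 - 197 - 45*6)/(-5 + 6))/(18008 + 18285) = (-41479 + (291 - 197 - 270)/1)/36293 = (-41479 + 1*(-176))*(1/36293) = (-41479 - 176)*(1/36293) = -41655*1/36293 = -41655/36293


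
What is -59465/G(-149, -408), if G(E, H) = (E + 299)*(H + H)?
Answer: 11893/24480 ≈ 0.48583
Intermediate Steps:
G(E, H) = 2*H*(299 + E) (G(E, H) = (299 + E)*(2*H) = 2*H*(299 + E))
-59465/G(-149, -408) = -59465*(-1/(816*(299 - 149))) = -59465/(2*(-408)*150) = -59465/(-122400) = -59465*(-1/122400) = 11893/24480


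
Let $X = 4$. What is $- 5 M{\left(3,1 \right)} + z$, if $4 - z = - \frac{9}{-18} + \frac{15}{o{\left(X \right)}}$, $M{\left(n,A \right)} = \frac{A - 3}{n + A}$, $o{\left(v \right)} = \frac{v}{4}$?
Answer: $-9$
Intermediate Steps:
$o{\left(v \right)} = \frac{v}{4}$ ($o{\left(v \right)} = v \frac{1}{4} = \frac{v}{4}$)
$M{\left(n,A \right)} = \frac{-3 + A}{A + n}$
$z = - \frac{23}{2}$ ($z = 4 - \left(- \frac{9}{-18} + \frac{15}{\frac{1}{4} \cdot 4}\right) = 4 - \left(\left(-9\right) \left(- \frac{1}{18}\right) + \frac{15}{1}\right) = 4 - \left(\frac{1}{2} + 15 \cdot 1\right) = 4 - \left(\frac{1}{2} + 15\right) = 4 - \frac{31}{2} = - \frac{23}{2} \approx -11.5$)
$- 5 M{\left(3,1 \right)} + z = - 5 \frac{-3 + 1}{1 + 3} - \frac{23}{2} = - 5 \cdot \frac{1}{4} \left(-2\right) - \frac{23}{2} = \left(-5\right) \left(- \frac{1}{2}\right) - \frac{23}{2} = \frac{5}{2} - \frac{23}{2} = -9$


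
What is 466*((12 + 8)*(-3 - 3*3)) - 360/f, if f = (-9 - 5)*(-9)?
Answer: -782900/7 ≈ -1.1184e+5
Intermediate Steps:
f = 126 (f = -14*(-9) = 126)
466*((12 + 8)*(-3 - 3*3)) - 360/f = 466*((12 + 8)*(-3 - 3*3)) - 360/126 = 466*(20*(-3 - 9)) - 360*1/126 = 466*(20*(-12)) - 20/7 = 466*(-240) - 20/7 = -111840 - 20/7 = -782900/7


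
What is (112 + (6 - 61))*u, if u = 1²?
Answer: 57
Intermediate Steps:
u = 1
(112 + (6 - 61))*u = (112 + (6 - 61))*1 = (112 - 55)*1 = 57*1 = 57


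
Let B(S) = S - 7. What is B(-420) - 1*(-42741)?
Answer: 42314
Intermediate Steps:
B(S) = -7 + S
B(-420) - 1*(-42741) = (-7 - 420) - 1*(-42741) = -427 + 42741 = 42314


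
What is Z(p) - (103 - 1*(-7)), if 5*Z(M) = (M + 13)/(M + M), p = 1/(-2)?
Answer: -225/2 ≈ -112.50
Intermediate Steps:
p = -½ ≈ -0.50000
Z(M) = (13 + M)/(10*M) (Z(M) = ((M + 13)/(M + M))/5 = ((13 + M)/((2*M)))/5 = ((13 + M)*(1/(2*M)))/5 = ((13 + M)/(2*M))/5 = (13 + M)/(10*M))
Z(p) - (103 - 1*(-7)) = (13 - ½)/(10*(-½)) - (103 - 1*(-7)) = (⅒)*(-2)*(25/2) - (103 + 7) = -5/2 - 1*110 = -5/2 - 110 = -225/2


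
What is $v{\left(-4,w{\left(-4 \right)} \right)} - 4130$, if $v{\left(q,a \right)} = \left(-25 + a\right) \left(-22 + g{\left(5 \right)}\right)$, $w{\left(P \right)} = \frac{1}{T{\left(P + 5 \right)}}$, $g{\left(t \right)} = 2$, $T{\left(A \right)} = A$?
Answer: $-3650$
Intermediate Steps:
$w{\left(P \right)} = \frac{1}{5 + P}$ ($w{\left(P \right)} = \frac{1}{P + 5} = \frac{1}{5 + P}$)
$v{\left(q,a \right)} = 500 - 20 a$ ($v{\left(q,a \right)} = \left(-25 + a\right) \left(-22 + 2\right) = \left(-25 + a\right) \left(-20\right) = 500 - 20 a$)
$v{\left(-4,w{\left(-4 \right)} \right)} - 4130 = \left(500 - \frac{20}{5 - 4}\right) - 4130 = \left(500 - \frac{20}{1}\right) - 4130 = \left(500 - 20\right) - 4130 = 480 - 4130 = -3650$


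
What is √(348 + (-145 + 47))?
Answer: 5*√10 ≈ 15.811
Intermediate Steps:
√(348 + (-145 + 47)) = √(348 - 98) = √250 = 5*√10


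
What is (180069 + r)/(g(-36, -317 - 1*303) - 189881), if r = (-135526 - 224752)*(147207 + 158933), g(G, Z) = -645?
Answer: 110295326851/190526 ≈ 5.7890e+5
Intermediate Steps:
r = -110295506920 (r = -360278*306140 = -110295506920)
(180069 + r)/(g(-36, -317 - 1*303) - 189881) = (180069 - 110295506920)/(-645 - 189881) = -110295326851/(-190526) = -110295326851*(-1/190526) = 110295326851/190526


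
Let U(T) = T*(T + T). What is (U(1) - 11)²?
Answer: 81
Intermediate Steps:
U(T) = 2*T² (U(T) = T*(2*T) = 2*T²)
(U(1) - 11)² = (2*1² - 11)² = (2*1 - 11)² = (2 - 11)² = (-9)² = 81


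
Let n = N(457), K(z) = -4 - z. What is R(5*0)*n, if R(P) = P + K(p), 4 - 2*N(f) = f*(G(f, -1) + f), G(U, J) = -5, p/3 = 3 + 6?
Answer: 3201680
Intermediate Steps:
p = 27 (p = 3*(3 + 6) = 3*9 = 27)
N(f) = 2 - f*(-5 + f)/2
n = -103280 (n = 2 - ½*457² + (5/2)*457 = 2 - ½*208849 + 2285/2 = 2 - 208849/2 + 2285/2 = -103280)
R(P) = -31 + P (R(P) = P + (-4 - 1*27) = P + (-4 - 27) = P - 31 = -31 + P)
R(5*0)*n = (-31 + 5*0)*(-103280) = (-31 + 0)*(-103280) = -31*(-103280) = 3201680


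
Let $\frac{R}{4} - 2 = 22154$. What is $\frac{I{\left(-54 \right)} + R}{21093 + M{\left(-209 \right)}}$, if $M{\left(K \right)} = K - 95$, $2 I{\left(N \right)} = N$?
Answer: $\frac{88597}{20789} \approx 4.2617$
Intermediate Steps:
$I{\left(N \right)} = \frac{N}{2}$
$R = 88624$ ($R = 8 + 4 \cdot 22154 = 8 + 88616 = 88624$)
$M{\left(K \right)} = -95 + K$ ($M{\left(K \right)} = K - 95 = -95 + K$)
$\frac{I{\left(-54 \right)} + R}{21093 + M{\left(-209 \right)}} = \frac{\frac{1}{2} \left(-54\right) + 88624}{21093 - 304} = \frac{-27 + 88624}{21093 - 304} = \frac{88597}{20789}$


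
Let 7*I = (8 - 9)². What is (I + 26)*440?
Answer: 80520/7 ≈ 11503.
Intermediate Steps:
I = ⅐ (I = (8 - 9)²/7 = (⅐)*(-1)² = (⅐)*1 = ⅐ ≈ 0.14286)
(I + 26)*440 = (⅐ + 26)*440 = (183/7)*440 = 80520/7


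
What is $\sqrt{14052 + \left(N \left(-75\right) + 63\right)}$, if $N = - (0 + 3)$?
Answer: $2 \sqrt{3585} \approx 119.75$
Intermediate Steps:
$N = -3$ ($N = \left(-1\right) 3 = -3$)
$\sqrt{14052 + \left(N \left(-75\right) + 63\right)} = \sqrt{14052 + \left(\left(-3\right) \left(-75\right) + 63\right)} = \sqrt{14052 + \left(225 + 63\right)} = \sqrt{14052 + 288} = \sqrt{14340} = 2 \sqrt{3585}$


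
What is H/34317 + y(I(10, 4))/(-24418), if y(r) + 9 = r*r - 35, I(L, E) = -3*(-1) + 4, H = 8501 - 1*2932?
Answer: 135812257/837952506 ≈ 0.16208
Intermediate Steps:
H = 5569 (H = 8501 - 2932 = 5569)
I(L, E) = 7 (I(L, E) = 3 + 4 = 7)
y(r) = -44 + r² (y(r) = -9 + (r*r - 35) = -9 + (r² - 35) = -9 + (-35 + r²) = -44 + r²)
H/34317 + y(I(10, 4))/(-24418) = 5569/34317 + (-44 + 7²)/(-24418) = 5569*(1/34317) + (-44 + 49)*(-1/24418) = 5569/34317 + 5*(-1/24418) = 5569/34317 - 5/24418 = 135812257/837952506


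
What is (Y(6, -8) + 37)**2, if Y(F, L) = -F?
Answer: 961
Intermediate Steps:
(Y(6, -8) + 37)**2 = (-1*6 + 37)**2 = (-6 + 37)**2 = 31**2 = 961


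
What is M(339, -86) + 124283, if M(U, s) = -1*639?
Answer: 123644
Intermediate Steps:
M(U, s) = -639
M(339, -86) + 124283 = -639 + 124283 = 123644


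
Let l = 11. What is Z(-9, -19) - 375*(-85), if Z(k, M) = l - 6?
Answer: 31880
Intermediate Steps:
Z(k, M) = 5 (Z(k, M) = 11 - 6 = 5)
Z(-9, -19) - 375*(-85) = 5 - 375*(-85) = 5 + 31875 = 31880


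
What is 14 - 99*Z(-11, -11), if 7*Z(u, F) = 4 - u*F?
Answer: 11681/7 ≈ 1668.7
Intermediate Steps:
Z(u, F) = 4/7 - F*u/7 (Z(u, F) = (4 - u*F)/7 = (4 - F*u)/7 = 4/7 - F*u/7)
14 - 99*Z(-11, -11) = 14 - 99*(4/7 - ⅐*(-11)*(-11)) = 14 - 99*(4/7 - 121/7) = 14 - 99*(-117/7) = 14 + 11583/7 = 11681/7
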